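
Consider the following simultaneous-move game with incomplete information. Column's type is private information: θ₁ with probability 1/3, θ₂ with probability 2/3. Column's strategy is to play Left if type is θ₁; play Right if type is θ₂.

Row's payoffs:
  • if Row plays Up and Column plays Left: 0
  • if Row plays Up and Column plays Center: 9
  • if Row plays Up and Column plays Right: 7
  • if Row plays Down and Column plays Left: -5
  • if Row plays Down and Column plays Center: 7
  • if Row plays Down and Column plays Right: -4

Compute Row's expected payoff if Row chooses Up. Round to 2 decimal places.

4.67

E[Up] = 1/3·0 + 2/3·7 = 0 + 14/3 = 14/3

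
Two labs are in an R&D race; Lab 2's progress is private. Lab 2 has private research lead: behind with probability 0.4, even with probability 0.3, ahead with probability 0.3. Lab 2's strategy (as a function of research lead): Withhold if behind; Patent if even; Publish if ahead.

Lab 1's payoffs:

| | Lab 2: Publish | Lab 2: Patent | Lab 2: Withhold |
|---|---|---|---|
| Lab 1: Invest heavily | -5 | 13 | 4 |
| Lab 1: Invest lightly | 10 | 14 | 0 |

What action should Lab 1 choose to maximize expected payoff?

Compute Lab 1's expected payoff for each action, taking the expectation over Lab 2's type.
E[Invest heavily] = 0.4·(4) + 0.3·(13) + 0.3·(-5) = 4
E[Invest lightly] = 0.4·(0) + 0.3·(14) + 0.3·(10) = 7.2
Best response: Invest lightly (7.2 is the largest).

Invest lightly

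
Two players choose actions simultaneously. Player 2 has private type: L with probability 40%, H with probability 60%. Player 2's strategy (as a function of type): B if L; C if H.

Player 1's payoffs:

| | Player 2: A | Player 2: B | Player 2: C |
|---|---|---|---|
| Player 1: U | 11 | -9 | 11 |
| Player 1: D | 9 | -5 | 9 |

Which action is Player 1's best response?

Compute Player 1's expected payoff for each action, taking the expectation over Player 2's type.
E[U] = 0.4·(-9) + 0.6·(11) = 3
E[D] = 0.4·(-5) + 0.6·(9) = 3.4
Best response: D (3.4 is the largest).

D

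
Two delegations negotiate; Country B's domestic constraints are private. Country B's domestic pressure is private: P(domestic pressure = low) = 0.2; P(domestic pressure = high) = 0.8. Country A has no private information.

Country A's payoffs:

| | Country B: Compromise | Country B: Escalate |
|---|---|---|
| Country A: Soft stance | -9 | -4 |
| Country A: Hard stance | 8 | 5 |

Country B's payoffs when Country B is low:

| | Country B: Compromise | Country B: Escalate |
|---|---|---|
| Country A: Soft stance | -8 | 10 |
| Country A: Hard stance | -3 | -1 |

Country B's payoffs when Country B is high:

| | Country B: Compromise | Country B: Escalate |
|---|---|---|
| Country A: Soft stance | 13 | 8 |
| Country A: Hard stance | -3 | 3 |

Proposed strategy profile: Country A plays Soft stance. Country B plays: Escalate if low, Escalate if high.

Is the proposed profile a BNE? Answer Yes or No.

A profile is a BNE iff every type of every player is best-responding given beliefs about the other side.
Country A plays Soft stance: E[Soft stance] = 0.2·(-4) + 0.8·(-4) = -4; E[Hard stance] = 5. Not best-responding. ✗
Country B (domestic pressure low), facing Soft stance: Compromise gives -8, Escalate gives 10. Proposed Escalate is best. ✓
Country B (domestic pressure high), facing Soft stance: Compromise gives 13, Escalate gives 8. Proposed Escalate is not best — profitable deviation exists. ✗

No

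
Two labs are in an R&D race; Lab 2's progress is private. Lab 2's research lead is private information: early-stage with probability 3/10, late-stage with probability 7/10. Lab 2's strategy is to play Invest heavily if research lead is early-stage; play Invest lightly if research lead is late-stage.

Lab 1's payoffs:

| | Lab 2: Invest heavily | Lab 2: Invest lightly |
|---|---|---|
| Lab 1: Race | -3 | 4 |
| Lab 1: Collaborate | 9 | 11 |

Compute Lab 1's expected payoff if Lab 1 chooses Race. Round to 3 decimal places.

Take the expectation over Lab 2's research lead, weighting each type's action by its prior probability.
E[Race] = 3/10·(-3) + 7/10·4 = (-9/10) + 14/5 = 19/10

1.900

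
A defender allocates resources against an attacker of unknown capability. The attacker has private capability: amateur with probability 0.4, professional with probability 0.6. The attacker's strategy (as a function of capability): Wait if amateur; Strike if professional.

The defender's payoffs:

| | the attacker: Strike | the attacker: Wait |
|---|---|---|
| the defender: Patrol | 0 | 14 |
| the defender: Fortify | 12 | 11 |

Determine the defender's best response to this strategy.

Compute the defender's expected payoff for each action, taking the expectation over the attacker's type.
E[Patrol] = 0.4·(14) + 0.6·(0) = 5.6
E[Fortify] = 0.4·(11) + 0.6·(12) = 11.6
Best response: Fortify (11.6 is the largest).

Fortify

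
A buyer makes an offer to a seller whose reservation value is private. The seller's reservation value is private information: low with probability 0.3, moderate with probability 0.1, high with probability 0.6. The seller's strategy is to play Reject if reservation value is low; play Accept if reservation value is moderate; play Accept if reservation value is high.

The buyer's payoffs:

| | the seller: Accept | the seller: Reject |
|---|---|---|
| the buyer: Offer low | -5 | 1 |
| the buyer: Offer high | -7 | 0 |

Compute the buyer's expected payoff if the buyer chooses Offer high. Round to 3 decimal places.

E[Offer high] = 0.3·0 + 0.1·(-7) + 0.6·(-7) = 0 + (-0.7) + (-4.2) = -4.9

-4.900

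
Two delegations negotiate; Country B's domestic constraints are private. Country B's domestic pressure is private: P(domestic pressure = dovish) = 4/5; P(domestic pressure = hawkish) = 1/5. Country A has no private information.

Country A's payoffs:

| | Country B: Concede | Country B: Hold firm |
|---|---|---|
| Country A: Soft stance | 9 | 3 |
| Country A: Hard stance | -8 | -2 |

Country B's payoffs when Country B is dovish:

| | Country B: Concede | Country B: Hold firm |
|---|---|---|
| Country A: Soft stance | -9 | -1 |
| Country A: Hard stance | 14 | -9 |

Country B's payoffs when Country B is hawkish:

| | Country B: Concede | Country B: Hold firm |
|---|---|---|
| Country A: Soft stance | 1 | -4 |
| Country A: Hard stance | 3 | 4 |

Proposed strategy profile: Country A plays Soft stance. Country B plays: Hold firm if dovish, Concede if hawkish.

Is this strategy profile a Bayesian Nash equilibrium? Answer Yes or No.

Yes

Country A plays Soft stance: E[Soft stance] = 4/5·(3) + 1/5·(9) = 21/5; E[Hard stance] = -16/5. Best-responding. ✓
Country B (domestic pressure dovish), facing Soft stance: Concede gives -9, Hold firm gives -1. Proposed Hold firm is best. ✓
Country B (domestic pressure hawkish), facing Soft stance: Concede gives 1, Hold firm gives -4. Proposed Concede is best. ✓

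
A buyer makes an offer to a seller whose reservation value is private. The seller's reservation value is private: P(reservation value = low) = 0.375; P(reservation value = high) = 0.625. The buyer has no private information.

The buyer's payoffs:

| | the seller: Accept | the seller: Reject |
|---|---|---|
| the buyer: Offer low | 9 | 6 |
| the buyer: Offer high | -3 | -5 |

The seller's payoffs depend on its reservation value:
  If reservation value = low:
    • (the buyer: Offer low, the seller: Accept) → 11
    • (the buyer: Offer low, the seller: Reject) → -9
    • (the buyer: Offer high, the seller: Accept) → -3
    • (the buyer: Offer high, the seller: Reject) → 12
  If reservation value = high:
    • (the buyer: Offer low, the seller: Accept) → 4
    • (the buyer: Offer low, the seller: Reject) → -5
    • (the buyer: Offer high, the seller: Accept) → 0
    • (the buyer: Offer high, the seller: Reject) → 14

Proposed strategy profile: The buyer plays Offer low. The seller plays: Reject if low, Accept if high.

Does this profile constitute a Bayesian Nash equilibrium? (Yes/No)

The buyer plays Offer low: E[Offer low] = 0.375·(6) + 0.625·(9) = 7.875; E[Offer high] = -3.75. Best-responding. ✓
The seller (reservation value low), facing Offer low: Accept gives 11, Reject gives -9. Proposed Reject is not best — profitable deviation exists. ✗
The seller (reservation value high), facing Offer low: Accept gives 4, Reject gives -5. Proposed Accept is best. ✓

No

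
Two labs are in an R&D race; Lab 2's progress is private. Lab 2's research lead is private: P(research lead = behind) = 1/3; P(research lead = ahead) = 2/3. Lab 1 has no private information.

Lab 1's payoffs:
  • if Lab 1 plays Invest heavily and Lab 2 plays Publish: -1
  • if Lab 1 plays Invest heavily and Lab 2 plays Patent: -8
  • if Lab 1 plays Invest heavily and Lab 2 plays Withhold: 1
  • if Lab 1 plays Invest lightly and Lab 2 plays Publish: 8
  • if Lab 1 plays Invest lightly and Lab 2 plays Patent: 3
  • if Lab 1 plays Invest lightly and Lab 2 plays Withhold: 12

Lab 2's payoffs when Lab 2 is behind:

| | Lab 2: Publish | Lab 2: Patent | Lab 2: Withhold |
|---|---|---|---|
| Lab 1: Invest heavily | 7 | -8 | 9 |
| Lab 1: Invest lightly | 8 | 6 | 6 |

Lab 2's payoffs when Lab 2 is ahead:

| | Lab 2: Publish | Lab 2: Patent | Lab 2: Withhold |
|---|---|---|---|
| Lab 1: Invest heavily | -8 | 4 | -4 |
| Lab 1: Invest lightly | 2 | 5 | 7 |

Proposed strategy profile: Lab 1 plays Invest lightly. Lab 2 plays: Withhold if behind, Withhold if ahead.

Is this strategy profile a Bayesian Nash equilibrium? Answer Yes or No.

No

Lab 1 plays Invest lightly: E[Invest lightly] = 1/3·(12) + 2/3·(12) = 12; E[Invest heavily] = 1. Best-responding. ✓
Lab 2 (research lead behind), facing Invest lightly: Publish gives 8, Patent gives 6, Withhold gives 6. Proposed Withhold is not best — profitable deviation exists. ✗
Lab 2 (research lead ahead), facing Invest lightly: Publish gives 2, Patent gives 5, Withhold gives 7. Proposed Withhold is best. ✓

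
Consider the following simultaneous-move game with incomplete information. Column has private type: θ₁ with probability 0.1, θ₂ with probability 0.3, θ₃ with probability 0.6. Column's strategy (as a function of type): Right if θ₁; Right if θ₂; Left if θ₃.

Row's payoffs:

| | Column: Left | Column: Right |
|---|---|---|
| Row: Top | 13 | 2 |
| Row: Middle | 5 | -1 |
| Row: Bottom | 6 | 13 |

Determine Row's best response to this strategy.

Bottom

Compute Row's expected payoff for each action, taking the expectation over Column's type.
E[Top] = 0.1·(2) + 0.3·(2) + 0.6·(13) = 8.6
E[Middle] = 0.1·(-1) + 0.3·(-1) + 0.6·(5) = 2.6
E[Bottom] = 0.1·(13) + 0.3·(13) + 0.6·(6) = 8.8
Best response: Bottom (8.8 is the largest).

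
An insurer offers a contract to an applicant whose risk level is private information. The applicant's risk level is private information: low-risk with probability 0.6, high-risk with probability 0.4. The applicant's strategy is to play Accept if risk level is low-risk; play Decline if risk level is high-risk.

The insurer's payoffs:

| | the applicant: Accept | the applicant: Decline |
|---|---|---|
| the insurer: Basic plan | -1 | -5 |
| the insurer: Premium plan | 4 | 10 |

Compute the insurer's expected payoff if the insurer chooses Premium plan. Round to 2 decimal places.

6.40

E[Premium plan] = 0.6·4 + 0.4·10 = 2.4 + 4 = 6.4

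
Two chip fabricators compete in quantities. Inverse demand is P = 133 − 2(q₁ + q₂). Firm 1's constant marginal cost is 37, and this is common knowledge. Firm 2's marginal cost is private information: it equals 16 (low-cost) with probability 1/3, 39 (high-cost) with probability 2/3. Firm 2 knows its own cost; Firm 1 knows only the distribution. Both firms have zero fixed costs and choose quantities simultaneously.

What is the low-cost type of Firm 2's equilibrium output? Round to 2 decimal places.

Type-c best response for Firm 2: q₂(c) = (133 − c)/4 − q₁/2.
Firm 1 maximizes expected profit; its first-order condition is 133 − 4q₁ − 2E[q₂] − 37 = 0.
Substituting E[q₂] and solving: E[c₂] = 31.3333, so q₁ = (133 − 2·37 + 31.3333)/6 = 15.0556.
q₂(low-cost) = (133 − 16 − 2·15.0556)/4 = 21.7222.

21.72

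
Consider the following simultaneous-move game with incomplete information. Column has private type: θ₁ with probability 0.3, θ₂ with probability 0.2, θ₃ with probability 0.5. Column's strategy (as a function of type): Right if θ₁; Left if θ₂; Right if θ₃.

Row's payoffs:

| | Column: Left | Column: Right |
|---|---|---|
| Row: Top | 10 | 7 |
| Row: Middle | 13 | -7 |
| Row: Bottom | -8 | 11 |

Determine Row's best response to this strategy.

Top

E[Top] = 0.3·(7) + 0.2·(10) + 0.5·(7) = 7.6
E[Middle] = 0.3·(-7) + 0.2·(13) + 0.5·(-7) = -3
E[Bottom] = 0.3·(11) + 0.2·(-8) + 0.5·(11) = 7.2
Best response: Top (7.6 is the largest).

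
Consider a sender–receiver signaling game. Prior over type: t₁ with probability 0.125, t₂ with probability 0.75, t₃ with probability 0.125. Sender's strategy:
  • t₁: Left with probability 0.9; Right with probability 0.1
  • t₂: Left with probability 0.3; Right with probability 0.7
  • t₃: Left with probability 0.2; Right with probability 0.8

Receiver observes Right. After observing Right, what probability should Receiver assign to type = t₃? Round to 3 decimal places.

Apply Bayes' rule using the sender's strategy as the likelihood.
P(Right) = 0.125·0.1 + 0.75·0.7 + 0.125·0.8 = 0.6375
P(t₃ | Right) = (0.125·0.8) / 0.6375 = 0.1 / 0.6375 = 0.156863

0.157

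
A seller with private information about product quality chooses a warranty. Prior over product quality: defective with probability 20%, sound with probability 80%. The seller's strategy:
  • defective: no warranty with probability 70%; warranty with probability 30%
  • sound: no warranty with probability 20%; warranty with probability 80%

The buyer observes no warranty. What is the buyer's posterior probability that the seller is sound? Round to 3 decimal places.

P(no warranty) = 0.2·0.7 + 0.8·0.2 = 0.3
P(sound | no warranty) = (0.8·0.2) / 0.3 = 0.16 / 0.3 = 0.533333

0.533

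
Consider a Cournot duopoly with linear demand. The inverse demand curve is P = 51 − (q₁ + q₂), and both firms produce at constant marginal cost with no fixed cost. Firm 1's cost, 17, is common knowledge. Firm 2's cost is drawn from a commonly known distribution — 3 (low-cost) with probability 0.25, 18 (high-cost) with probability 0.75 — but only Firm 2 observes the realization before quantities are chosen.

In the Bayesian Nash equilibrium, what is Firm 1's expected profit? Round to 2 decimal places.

108.51

Type-c best response for Firm 2: q₂(c) = (51 − c)/2 − q₁/2.
Firm 1 maximizes expected profit; its first-order condition is 51 − 2q₁ − E[q₂] − 17 = 0.
Substituting E[q₂] and solving: E[c₂] = 14.25, so q₁ = (51 − 2·17 + 14.25)/3 = 10.4167.
E[P] = 51 − (q₁ + E[q₂]) = 27.4167; Firm 1's expected profit = (E[P] − 17)·q₁ = (27.4167 − 17)·10.4167 = 108.507.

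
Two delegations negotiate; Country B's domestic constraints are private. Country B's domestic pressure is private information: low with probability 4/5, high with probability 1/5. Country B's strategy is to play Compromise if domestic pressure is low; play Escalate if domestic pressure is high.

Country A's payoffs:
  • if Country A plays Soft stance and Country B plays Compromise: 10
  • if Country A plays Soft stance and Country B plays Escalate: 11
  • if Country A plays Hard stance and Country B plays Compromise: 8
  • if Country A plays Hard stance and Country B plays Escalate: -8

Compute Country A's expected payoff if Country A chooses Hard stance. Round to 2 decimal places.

4.80

E[Hard stance] = 4/5·8 + 1/5·(-8) = 32/5 + (-8/5) = 24/5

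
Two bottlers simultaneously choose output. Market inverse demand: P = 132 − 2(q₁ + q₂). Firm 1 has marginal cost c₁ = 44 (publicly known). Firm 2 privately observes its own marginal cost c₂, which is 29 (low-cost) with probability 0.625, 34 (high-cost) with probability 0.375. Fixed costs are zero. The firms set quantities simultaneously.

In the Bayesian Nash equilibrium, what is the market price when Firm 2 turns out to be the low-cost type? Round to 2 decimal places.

Each type of Firm 2 best-responds to q₁; Firm 1 best-responds to the expected q₂ over Firm 2's types.
Firm 2 with cost c maximizes (132 − 2(q₁+q₂) − c)·q₂, giving q₂(c) = (132 − c − 2q₁)/4.
E[c₂] = 0.625·29 + 0.375·34 = 30.875
Firm 1's FOC against E[q₂] yields q₁ = (132 − 2·44 + E[c₂])/6 = (132 − 88 + 30.875)/6 = 12.4792.
q₂(low-cost) = 19.5104, so P = 132 − 2·(12.4792 + 19.5104) = 68.0208.

68.02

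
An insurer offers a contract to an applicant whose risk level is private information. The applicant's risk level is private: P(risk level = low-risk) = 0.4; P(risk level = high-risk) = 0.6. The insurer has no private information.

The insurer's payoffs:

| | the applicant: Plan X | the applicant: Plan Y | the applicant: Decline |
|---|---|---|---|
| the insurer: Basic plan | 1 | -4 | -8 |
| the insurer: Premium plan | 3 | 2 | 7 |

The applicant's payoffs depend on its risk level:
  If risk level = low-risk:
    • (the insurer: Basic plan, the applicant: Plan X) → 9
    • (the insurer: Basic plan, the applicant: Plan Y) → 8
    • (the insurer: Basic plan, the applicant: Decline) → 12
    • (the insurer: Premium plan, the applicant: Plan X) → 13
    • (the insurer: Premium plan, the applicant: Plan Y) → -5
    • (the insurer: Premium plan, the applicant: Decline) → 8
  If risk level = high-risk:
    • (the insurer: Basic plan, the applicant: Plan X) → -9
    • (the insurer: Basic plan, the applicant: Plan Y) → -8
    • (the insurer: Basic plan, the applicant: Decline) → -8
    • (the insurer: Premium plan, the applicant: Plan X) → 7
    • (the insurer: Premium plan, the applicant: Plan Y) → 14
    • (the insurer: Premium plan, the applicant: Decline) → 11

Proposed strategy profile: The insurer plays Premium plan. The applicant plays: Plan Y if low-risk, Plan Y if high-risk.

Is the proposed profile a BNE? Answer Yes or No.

No

The insurer plays Premium plan: E[Premium plan] = 0.4·(2) + 0.6·(2) = 2; E[Basic plan] = -4. Best-responding. ✓
The applicant (risk level low-risk), facing Premium plan: Plan X gives 13, Plan Y gives -5, Decline gives 8. Proposed Plan Y is not best — profitable deviation exists. ✗
The applicant (risk level high-risk), facing Premium plan: Plan X gives 7, Plan Y gives 14, Decline gives 11. Proposed Plan Y is best. ✓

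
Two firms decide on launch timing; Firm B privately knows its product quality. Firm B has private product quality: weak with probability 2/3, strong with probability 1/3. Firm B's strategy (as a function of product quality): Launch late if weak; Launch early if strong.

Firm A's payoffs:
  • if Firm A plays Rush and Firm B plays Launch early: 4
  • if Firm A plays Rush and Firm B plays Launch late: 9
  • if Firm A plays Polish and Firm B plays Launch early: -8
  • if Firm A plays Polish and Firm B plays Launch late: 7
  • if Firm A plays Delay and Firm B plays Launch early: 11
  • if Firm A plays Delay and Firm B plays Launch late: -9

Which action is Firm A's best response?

Compute Firm A's expected payoff for each action, taking the expectation over Firm B's type.
E[Rush] = 2/3·(9) + 1/3·(4) = 22/3
E[Polish] = 2/3·(7) + 1/3·(-8) = 2
E[Delay] = 2/3·(-9) + 1/3·(11) = -7/3
Best response: Rush (22/3 is the largest).

Rush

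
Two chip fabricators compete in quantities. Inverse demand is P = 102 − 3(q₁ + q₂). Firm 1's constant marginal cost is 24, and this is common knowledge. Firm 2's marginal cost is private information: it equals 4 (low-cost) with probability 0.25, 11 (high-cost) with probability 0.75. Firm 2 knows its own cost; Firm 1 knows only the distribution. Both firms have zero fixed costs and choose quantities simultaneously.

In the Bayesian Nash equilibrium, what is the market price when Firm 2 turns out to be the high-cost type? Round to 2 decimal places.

Type-c best response for Firm 2: q₂(c) = (102 − c)/6 − q₁/2.
Firm 1 maximizes expected profit; its first-order condition is 102 − 6q₁ − 3E[q₂] − 24 = 0.
Substituting E[q₂] and solving: E[c₂] = 9.25, so q₁ = (102 − 2·24 + 9.25)/9 = 7.02778.
q₂(high-cost) = 11.6528, so P = 102 − 3·(7.02778 + 11.6528) = 45.9583.

45.96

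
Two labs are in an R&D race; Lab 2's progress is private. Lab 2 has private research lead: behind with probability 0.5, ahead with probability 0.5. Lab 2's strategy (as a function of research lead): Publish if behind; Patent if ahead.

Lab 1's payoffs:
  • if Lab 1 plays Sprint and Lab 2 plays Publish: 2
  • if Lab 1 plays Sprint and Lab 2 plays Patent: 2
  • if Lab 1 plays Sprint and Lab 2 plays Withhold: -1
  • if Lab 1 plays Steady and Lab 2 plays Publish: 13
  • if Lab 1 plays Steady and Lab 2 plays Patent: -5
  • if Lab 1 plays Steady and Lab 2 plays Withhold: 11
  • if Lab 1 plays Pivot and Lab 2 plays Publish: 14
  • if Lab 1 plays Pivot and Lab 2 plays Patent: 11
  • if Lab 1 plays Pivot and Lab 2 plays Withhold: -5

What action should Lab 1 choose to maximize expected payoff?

Pivot

E[Sprint] = 0.5·(2) + 0.5·(2) = 2
E[Steady] = 0.5·(13) + 0.5·(-5) = 4
E[Pivot] = 0.5·(14) + 0.5·(11) = 12.5
Best response: Pivot (12.5 is the largest).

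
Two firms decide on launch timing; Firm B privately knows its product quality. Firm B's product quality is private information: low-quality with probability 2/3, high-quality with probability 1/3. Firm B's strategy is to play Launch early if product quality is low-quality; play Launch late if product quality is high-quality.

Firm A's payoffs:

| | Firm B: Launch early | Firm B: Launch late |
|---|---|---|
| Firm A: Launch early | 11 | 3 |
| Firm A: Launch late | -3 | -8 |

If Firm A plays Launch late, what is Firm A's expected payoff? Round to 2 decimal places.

Take the expectation over Firm B's product quality, weighting each type's action by its prior probability.
E[Launch late] = 2/3·(-3) + 1/3·(-8) = (-2) + (-8/3) = -14/3

-4.67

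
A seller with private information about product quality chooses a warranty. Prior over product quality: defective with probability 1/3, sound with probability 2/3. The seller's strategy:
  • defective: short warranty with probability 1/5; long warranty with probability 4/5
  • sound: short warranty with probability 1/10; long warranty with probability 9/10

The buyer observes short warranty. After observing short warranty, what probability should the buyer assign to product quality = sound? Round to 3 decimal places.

0.500

P(short warranty) = (1/3)·(1/5) + (2/3)·(1/10) = 2/15
P(sound | short warranty) = ((2/3)·(1/10)) / (2/15) = (1/15) / (2/15) = 1/2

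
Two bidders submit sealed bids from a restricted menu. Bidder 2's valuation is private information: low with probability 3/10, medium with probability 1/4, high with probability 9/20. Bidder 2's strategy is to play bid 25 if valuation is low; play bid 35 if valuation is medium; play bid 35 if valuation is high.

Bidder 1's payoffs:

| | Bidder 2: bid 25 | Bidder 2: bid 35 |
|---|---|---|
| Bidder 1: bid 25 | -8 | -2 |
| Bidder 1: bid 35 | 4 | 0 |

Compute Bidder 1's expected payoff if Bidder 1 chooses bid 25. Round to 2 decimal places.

-3.80

Take the expectation over Bidder 2's valuation, weighting each type's action by its prior probability.
E[bid 25] = 3/10·(-8) + 1/4·(-2) + 9/20·(-2) = (-12/5) + (-1/2) + (-9/10) = -19/5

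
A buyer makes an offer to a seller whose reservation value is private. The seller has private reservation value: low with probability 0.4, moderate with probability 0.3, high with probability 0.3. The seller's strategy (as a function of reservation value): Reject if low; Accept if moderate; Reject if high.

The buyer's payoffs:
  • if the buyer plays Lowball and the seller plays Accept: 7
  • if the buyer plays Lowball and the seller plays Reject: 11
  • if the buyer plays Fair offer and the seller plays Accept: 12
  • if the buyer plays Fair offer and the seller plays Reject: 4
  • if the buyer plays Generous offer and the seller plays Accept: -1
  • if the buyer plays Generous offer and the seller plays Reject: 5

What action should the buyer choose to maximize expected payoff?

Compute the buyer's expected payoff for each action, taking the expectation over the seller's type.
E[Lowball] = 0.4·(11) + 0.3·(7) + 0.3·(11) = 9.8
E[Fair offer] = 0.4·(4) + 0.3·(12) + 0.3·(4) = 6.4
E[Generous offer] = 0.4·(5) + 0.3·(-1) + 0.3·(5) = 3.2
Best response: Lowball (9.8 is the largest).

Lowball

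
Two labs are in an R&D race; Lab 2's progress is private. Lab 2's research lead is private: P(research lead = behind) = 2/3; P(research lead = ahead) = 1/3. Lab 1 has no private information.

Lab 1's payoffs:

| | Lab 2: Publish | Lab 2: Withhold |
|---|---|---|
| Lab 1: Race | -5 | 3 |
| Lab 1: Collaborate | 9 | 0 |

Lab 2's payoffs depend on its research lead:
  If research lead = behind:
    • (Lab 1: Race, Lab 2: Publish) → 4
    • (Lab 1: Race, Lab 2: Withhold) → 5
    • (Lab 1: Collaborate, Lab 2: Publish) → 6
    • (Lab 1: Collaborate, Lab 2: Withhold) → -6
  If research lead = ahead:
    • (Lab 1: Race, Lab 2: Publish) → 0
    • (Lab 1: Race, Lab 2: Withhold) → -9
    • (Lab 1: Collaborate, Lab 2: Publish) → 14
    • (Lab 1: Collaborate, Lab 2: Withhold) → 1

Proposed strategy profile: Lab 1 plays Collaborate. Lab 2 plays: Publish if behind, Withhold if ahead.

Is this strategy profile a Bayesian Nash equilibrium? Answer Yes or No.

No

A profile is a BNE iff every type of every player is best-responding given beliefs about the other side.
Lab 1 plays Collaborate: E[Collaborate] = 2/3·(9) + 1/3·(0) = 6; E[Race] = -7/3. Best-responding. ✓
Lab 2 (research lead behind), facing Collaborate: Publish gives 6, Withhold gives -6. Proposed Publish is best. ✓
Lab 2 (research lead ahead), facing Collaborate: Publish gives 14, Withhold gives 1. Proposed Withhold is not best — profitable deviation exists. ✗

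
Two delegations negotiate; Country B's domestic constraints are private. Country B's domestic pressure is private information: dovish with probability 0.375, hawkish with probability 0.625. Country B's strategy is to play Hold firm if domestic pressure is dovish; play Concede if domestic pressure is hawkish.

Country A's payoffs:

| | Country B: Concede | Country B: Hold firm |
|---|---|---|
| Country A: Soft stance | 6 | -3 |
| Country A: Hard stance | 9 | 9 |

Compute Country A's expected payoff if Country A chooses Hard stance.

9

E[Hard stance] = 0.375·9 + 0.625·9 = 3.375 + 5.625 = 9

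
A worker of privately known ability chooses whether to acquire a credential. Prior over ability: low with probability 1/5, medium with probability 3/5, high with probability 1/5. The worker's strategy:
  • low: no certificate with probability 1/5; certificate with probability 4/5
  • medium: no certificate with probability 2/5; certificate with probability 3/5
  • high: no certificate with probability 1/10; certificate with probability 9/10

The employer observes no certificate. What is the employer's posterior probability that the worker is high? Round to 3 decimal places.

0.067

P(no certificate) = (1/5)·(1/5) + (3/5)·(2/5) + (1/5)·(1/10) = 3/10
P(high | no certificate) = ((1/5)·(1/10)) / (3/10) = (1/50) / (3/10) = 1/15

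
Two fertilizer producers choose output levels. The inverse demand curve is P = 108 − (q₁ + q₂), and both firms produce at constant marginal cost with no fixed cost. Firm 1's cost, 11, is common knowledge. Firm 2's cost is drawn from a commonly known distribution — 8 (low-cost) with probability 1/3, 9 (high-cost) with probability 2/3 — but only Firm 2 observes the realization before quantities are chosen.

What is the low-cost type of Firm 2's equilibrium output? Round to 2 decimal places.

Type-c best response for Firm 2: q₂(c) = (108 − c)/2 − q₁/2.
Firm 1 maximizes expected profit; its first-order condition is 108 − 2q₁ − E[q₂] − 11 = 0.
Substituting E[q₂] and solving: E[c₂] = 8.66667, so q₁ = (108 − 2·11 + 8.66667)/3 = 31.5556.
q₂(low-cost) = (108 − 8 − 31.5556)/2 = 34.2222.

34.22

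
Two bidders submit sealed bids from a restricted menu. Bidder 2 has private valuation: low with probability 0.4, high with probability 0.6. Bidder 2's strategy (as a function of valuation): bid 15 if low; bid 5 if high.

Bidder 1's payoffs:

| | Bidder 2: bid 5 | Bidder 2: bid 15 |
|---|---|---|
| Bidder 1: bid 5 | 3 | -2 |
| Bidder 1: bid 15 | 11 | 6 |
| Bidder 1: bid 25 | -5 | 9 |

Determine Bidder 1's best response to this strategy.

E[bid 5] = 0.4·(-2) + 0.6·(3) = 1
E[bid 15] = 0.4·(6) + 0.6·(11) = 9
E[bid 25] = 0.4·(9) + 0.6·(-5) = 0.6
Best response: bid 15 (9 is the largest).

bid 15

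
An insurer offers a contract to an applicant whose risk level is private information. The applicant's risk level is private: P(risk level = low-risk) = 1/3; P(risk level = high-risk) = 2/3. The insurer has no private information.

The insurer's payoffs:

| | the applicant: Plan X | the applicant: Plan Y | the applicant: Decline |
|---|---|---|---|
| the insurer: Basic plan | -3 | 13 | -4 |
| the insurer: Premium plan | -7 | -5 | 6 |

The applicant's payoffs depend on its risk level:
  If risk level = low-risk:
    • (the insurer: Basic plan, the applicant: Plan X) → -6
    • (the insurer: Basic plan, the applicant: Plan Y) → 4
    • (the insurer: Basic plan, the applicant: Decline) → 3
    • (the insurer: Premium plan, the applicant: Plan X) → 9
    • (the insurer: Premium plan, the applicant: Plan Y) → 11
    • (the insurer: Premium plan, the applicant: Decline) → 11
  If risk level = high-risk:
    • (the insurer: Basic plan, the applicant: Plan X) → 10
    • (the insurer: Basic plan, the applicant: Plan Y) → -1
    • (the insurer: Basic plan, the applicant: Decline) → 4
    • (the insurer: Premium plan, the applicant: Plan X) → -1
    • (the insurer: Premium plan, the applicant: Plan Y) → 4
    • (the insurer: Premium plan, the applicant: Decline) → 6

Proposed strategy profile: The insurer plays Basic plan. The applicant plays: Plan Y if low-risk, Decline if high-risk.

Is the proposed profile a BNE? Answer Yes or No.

No

The insurer plays Basic plan: E[Basic plan] = 1/3·(13) + 2/3·(-4) = 5/3; E[Premium plan] = 7/3. Not best-responding. ✗
The applicant (risk level low-risk), facing Basic plan: Plan X gives -6, Plan Y gives 4, Decline gives 3. Proposed Plan Y is best. ✓
The applicant (risk level high-risk), facing Basic plan: Plan X gives 10, Plan Y gives -1, Decline gives 4. Proposed Decline is not best — profitable deviation exists. ✗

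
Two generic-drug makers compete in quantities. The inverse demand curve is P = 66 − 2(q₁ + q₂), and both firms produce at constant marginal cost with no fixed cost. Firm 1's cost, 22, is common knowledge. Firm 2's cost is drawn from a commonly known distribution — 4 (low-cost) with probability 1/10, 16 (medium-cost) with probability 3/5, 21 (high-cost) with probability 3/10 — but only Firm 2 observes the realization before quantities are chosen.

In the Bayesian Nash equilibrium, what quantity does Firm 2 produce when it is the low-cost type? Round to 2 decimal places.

Each type of Firm 2 best-responds to q₁; Firm 1 best-responds to the expected q₂ over Firm 2's types.
Firm 2 with cost c maximizes (66 − 2(q₁+q₂) − c)·q₂, giving q₂(c) = (66 − c − 2q₁)/4.
E[c₂] = 1/10·4 + 3/5·16 + 3/10·21 = 16.3
Firm 1's FOC against E[q₂] yields q₁ = (66 − 2·22 + E[c₂])/6 = (66 − 44 + 16.3)/6 = 6.38333.
q₂(low-cost) = (66 − 4 − 2·6.38333)/4 = 12.3083.

12.31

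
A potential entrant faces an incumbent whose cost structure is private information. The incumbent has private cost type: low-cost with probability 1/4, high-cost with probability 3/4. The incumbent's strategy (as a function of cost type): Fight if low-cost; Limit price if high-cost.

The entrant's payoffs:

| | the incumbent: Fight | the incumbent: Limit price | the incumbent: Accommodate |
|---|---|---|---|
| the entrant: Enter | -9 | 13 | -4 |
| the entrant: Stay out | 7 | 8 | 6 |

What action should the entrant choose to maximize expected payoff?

E[Enter] = 1/4·(-9) + 3/4·(13) = 15/2
E[Stay out] = 1/4·(7) + 3/4·(8) = 31/4
Best response: Stay out (31/4 is the largest).

Stay out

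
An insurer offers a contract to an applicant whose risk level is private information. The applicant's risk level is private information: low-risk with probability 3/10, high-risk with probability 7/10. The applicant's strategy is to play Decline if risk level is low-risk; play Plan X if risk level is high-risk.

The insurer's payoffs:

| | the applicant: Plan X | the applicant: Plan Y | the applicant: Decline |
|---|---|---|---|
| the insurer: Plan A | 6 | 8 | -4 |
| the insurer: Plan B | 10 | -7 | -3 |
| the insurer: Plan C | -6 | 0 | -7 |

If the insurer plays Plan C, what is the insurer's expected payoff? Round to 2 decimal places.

Take the expectation over the applicant's risk level, weighting each type's action by its prior probability.
E[Plan C] = 3/10·(-7) + 7/10·(-6) = (-21/10) + (-21/5) = -63/10

-6.30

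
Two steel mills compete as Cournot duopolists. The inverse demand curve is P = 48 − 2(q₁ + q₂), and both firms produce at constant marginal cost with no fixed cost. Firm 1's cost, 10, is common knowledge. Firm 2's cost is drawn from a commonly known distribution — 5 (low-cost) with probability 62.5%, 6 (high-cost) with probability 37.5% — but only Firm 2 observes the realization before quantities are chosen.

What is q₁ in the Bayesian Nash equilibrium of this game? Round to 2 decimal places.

Each type of Firm 2 best-responds to q₁; Firm 1 best-responds to the expected q₂ over Firm 2's types.
Firm 2 with cost c maximizes (48 − 2(q₁+q₂) − c)·q₂, giving q₂(c) = (48 − c − 2q₁)/4.
E[c₂] = 0.625·5 + 0.375·6 = 5.375
Firm 1's FOC against E[q₂] yields q₁ = (48 − 2·10 + E[c₂])/6 = (48 − 20 + 5.375)/6 = 5.5625.

5.56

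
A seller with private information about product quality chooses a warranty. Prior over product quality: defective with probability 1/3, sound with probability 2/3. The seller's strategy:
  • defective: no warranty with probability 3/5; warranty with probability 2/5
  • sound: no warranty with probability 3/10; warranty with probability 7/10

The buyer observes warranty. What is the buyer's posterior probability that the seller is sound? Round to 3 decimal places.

0.778

P(warranty) = (1/3)·(2/5) + (2/3)·(7/10) = 3/5
P(sound | warranty) = ((2/3)·(7/10)) / (3/5) = (7/15) / (3/5) = 7/9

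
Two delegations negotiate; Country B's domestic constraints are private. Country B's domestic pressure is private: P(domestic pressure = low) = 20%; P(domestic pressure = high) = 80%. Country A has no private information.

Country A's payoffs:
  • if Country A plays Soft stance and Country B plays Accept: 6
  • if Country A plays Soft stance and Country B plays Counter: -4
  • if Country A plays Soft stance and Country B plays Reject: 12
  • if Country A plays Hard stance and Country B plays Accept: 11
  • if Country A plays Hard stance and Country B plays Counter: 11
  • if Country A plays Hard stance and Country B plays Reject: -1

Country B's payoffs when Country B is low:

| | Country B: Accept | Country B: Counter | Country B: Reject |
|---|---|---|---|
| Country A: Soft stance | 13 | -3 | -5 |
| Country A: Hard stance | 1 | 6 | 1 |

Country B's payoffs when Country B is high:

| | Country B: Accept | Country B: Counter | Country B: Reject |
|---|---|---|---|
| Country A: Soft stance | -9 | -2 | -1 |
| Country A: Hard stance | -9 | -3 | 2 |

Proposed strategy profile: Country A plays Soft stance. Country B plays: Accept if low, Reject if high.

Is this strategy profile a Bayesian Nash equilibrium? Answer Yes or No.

Country A plays Soft stance: E[Soft stance] = 0.2·(6) + 0.8·(12) = 10.8; E[Hard stance] = 1.4. Best-responding. ✓
Country B (domestic pressure low), facing Soft stance: Accept gives 13, Counter gives -3, Reject gives -5. Proposed Accept is best. ✓
Country B (domestic pressure high), facing Soft stance: Accept gives -9, Counter gives -2, Reject gives -1. Proposed Reject is best. ✓

Yes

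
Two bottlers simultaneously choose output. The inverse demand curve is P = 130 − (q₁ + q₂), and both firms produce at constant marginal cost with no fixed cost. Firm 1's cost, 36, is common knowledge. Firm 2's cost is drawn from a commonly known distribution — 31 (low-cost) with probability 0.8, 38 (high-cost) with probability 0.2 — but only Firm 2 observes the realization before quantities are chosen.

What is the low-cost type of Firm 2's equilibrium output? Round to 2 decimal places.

Type-c best response for Firm 2: q₂(c) = (130 − c)/2 − q₁/2.
Firm 1 maximizes expected profit; its first-order condition is 130 − 2q₁ − E[q₂] − 36 = 0.
Substituting E[q₂] and solving: E[c₂] = 32.4, so q₁ = (130 − 2·36 + 32.4)/3 = 30.1333.
q₂(low-cost) = (130 − 31 − 30.1333)/2 = 34.4333.

34.43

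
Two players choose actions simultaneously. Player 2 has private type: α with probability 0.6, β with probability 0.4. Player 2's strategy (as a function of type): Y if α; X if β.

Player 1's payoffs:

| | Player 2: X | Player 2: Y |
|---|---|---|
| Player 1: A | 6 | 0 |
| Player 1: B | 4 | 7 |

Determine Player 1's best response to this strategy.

E[A] = 0.6·(0) + 0.4·(6) = 2.4
E[B] = 0.6·(7) + 0.4·(4) = 5.8
Best response: B (5.8 is the largest).

B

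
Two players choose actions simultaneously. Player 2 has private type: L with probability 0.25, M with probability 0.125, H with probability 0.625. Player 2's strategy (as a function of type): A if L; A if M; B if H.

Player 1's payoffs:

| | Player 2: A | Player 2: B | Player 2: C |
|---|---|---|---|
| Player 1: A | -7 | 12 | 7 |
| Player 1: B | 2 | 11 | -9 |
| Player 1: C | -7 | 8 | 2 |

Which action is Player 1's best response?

E[A] = 0.25·(-7) + 0.125·(-7) + 0.625·(12) = 4.875
E[B] = 0.25·(2) + 0.125·(2) + 0.625·(11) = 7.625
E[C] = 0.25·(-7) + 0.125·(-7) + 0.625·(8) = 2.375
Best response: B (7.625 is the largest).

B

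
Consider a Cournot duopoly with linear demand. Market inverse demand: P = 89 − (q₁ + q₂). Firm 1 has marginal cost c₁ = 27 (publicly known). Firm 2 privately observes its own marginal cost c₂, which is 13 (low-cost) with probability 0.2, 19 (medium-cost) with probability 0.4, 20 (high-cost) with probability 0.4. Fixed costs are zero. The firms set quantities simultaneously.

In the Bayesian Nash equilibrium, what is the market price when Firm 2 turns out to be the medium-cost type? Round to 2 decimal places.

45.13

Each type of Firm 2 best-responds to q₁; Firm 1 best-responds to the expected q₂ over Firm 2's types.
Firm 2 with cost c maximizes (89 − (q₁+q₂) − c)·q₂, giving q₂(c) = (89 − c − q₁)/2.
E[c₂] = 0.2·13 + 0.4·19 + 0.4·20 = 18.2
Firm 1's FOC against E[q₂] yields q₁ = (89 − 2·27 + E[c₂])/3 = (89 − 54 + 18.2)/3 = 17.7333.
q₂(medium-cost) = 26.1333, so P = 89 − (17.7333 + 26.1333) = 45.1333.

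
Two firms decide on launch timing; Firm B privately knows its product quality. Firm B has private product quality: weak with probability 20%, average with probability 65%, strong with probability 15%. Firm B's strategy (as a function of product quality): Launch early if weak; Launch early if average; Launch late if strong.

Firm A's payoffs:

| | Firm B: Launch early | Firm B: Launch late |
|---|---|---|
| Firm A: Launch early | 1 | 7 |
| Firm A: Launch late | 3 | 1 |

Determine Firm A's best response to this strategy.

E[Launch early] = 0.2·(1) + 0.65·(1) + 0.15·(7) = 1.9
E[Launch late] = 0.2·(3) + 0.65·(3) + 0.15·(1) = 2.7
Best response: Launch late (2.7 is the largest).

Launch late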